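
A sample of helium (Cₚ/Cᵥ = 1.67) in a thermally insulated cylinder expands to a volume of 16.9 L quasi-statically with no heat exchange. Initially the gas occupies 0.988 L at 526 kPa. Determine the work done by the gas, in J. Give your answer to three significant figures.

W ≈ 660 J

P₂ = P₁(V₁/V₂)^γ = 526×(0.988/16.9)^(1.67) = 4.588 kPa.
For a reversible adiabat, W_by_gas = (P₁V₁ − P₂V₂)/(γ−1).
W_by = (526000×0.000988 − 4588×0.0169) / (0.67) = 659.9 J.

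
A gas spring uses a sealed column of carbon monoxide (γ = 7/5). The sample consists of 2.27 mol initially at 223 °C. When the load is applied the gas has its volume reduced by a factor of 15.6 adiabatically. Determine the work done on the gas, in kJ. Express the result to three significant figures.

For a reversible adiabat TV^(γ−1) is constant, so T₂ = T₁ (V₁/V₂)^(γ−1).
T₁ = 223 °C = 496.1 K.
T₂ = 496.1 × 15.6^(2/5) = 1489 K.
Q = 0, so ΔU = W_on_gas = nCᵥΔT with Cᵥ = R/(γ−1) = 20.79 J/(mol·K).
ΔU = 2.27 × 20.79 × (1489 − 496.1) = 46840 J.

W ≈ 46.8 kJ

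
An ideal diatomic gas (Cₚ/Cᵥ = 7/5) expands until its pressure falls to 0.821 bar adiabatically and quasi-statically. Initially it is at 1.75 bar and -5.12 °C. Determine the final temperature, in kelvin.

T₂ ≈ 216 K

Adiabatic: T₂/T₁ = (P₂/P₁)^((γ−1)/γ).
T₁ = -5.12 °C = 268 K.
T₂ = 268 × (0.821/1.75)^(2/7) = 215.9 K.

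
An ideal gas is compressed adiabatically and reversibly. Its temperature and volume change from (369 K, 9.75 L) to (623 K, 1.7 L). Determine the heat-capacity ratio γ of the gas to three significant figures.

TV^(γ−1) = const ⇒ γ − 1 = ln(T₂/T₁) / ln(V₁/V₂).
γ = 1 + ln(623/369) / ln(9.75/1.7) = 1.3.

γ ≈ 1.30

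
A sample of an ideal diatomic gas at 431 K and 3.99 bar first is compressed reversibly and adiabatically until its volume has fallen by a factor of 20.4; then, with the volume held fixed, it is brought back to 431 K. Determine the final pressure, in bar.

P₃ ≈ 81.4 bar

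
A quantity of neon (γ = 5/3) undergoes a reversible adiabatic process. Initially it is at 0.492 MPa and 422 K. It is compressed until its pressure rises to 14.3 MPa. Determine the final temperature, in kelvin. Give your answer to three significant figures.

T₂ ≈ 1620 K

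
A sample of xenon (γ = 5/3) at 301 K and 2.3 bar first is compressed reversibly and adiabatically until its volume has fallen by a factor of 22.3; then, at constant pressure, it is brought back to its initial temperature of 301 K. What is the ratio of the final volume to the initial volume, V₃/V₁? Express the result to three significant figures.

Adiabatic step: V₂/V₁ = 0.04484; T₂ = T₁·22.3^(2/3) = 2385 K.
Isobaric step: V₃/V₂ = T₃/T₂ = 301/2385.
V₃/V₁ = (V₂/V₁)(V₃/V₂) = 0.04484 × (301/2385) = 0.00566.

V₃/V₁ ≈ 0.00566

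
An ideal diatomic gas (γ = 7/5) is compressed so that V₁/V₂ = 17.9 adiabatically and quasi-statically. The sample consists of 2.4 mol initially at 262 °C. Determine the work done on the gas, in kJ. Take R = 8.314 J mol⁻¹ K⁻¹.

Adiabatic: T₁V₁^(γ−1) = T₂V₂^(γ−1) ⇒ T₂ = T₁ (V₁/V₂)^(γ−1).
T₁ = 262 °C = 535.1 K.
T₂ = 535.1 × 17.9^(2/5) = 1697 K.
Q = 0, so ΔU = W_on_gas = nCᵥΔT with Cᵥ = R/(γ−1) = 20.79 J/(mol·K).
ΔU = 2.4 × 20.79 × (1697 − 535.1) = 57950 J.

W ≈ 57.9 kJ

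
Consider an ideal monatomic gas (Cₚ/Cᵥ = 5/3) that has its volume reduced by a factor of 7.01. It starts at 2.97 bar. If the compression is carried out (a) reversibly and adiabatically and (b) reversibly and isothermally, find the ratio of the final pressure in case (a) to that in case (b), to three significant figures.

Isothermal: P_b = P₁(V₁/V₂) = 2.97×7.01.
Adiabatic: P_a = P₁(V₁/V₂)^γ = 2.97×7.01^(5/3).
P_a/P_b = (V₁/V₂)^(γ−1) = 7.01^(2/3) = 3.663.

P_adiabatic / P_isothermal ≈ 3.66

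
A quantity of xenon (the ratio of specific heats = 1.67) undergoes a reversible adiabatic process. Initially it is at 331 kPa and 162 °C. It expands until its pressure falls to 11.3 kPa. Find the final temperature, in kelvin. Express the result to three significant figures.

T₂ ≈ 112 K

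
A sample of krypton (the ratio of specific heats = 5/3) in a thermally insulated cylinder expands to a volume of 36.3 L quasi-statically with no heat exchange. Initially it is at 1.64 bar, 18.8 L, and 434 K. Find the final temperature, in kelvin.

For a reversible adiabat TV^(γ−1) is constant, so T₂ = T₁ (V₁/V₂)^(γ−1).
T₂ = 434 × (18.8/36.3)^(2/3) = 279.9 K.

T₂ ≈ 280 K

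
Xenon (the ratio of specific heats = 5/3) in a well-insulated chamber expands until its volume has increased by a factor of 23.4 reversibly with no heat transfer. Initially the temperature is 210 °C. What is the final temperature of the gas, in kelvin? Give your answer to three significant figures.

Adiabatic: T₁V₁^(γ−1) = T₂V₂^(γ−1) ⇒ T₂ = T₁ (V₁/V₂)^(γ−1).
T₁ = 210 °C = 483.1 K.
T₂ = 483.1 × (1/23.4)^(2/3) = 59.06 K.

T₂ ≈ 59.1 K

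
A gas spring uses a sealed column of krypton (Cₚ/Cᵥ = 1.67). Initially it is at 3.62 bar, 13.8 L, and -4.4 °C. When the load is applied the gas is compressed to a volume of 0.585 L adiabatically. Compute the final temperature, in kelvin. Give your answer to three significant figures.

T₂ ≈ 2230 K

Adiabatic: T₁V₁^(γ−1) = T₂V₂^(γ−1) ⇒ T₂ = T₁ (V₁/V₂)^(γ−1).
T₁ = -4.4 °C = 268.8 K.
T₂ = 268.8 × (13.8/0.585)^(0.67) = 2234 K.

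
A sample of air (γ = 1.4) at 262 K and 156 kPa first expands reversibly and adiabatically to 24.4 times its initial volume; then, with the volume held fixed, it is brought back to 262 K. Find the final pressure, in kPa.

P₃ ≈ 6.39 kPa

Adiabatic step (PV^γ = const): P₂ = 156×(1/24.4)^(1.4) = 1.781 kPa; T₂ = 262×(1/24.4)^(0.4) = 73 K.
Isochoric: P₃ = P₂(T₃/T₂) = 1.781 × (262/73) = 6.393 kPa.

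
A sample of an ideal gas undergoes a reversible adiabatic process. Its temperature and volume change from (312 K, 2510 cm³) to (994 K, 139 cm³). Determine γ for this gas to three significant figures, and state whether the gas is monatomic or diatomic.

TV^(γ−1) = const ⇒ γ − 1 = ln(T₂/T₁) / ln(V₁/V₂).
γ = 1 + ln(994/312) / ln(2510/139) = 1.4.
γ ≈ 1.40 is close to 7/5, so the gas is diatomic.

γ ≈ 1.40; diatomic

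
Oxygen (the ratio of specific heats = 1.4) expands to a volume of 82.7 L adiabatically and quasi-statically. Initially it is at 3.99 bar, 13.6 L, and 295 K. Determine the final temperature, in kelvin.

For a reversible adiabat TV^(γ−1) is constant, so T₂ = T₁ (V₁/V₂)^(γ−1).
T₂ = 295 × (13.6/82.7)^(0.4) = 143.3 K.

T₂ ≈ 143 K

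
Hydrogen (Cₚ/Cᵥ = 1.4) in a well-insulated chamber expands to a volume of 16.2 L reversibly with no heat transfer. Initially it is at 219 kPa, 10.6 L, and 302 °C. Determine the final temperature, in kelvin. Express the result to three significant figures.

T₂ ≈ 485 K

Adiabatic: T₁V₁^(γ−1) = T₂V₂^(γ−1) ⇒ T₂ = T₁ (V₁/V₂)^(γ−1).
T₁ = 302 °C = 575.1 K.
T₂ = 575.1 × (10.6/16.2)^(0.4) = 485.4 K.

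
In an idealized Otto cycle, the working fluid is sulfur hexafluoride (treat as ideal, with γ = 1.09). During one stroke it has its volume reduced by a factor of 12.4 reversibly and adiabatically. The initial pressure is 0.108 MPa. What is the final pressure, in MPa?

P₂ ≈ 1.68 MPa

Adiabatic: P₁V₁^γ = P₂V₂^γ ⇒ P₂ = P₁ (V₁/V₂)^γ.
P₂ = 0.108 × 12.4^(1.09) = 1.68 MPa.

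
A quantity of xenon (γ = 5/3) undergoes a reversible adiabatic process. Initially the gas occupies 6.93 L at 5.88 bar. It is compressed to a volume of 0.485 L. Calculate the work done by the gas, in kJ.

P₂ = P₁(V₁/V₂)^γ = 5.88×(6.93/0.485)^(5/3) = 494.7 bar.
For a reversible adiabat, W_by_gas = (P₁V₁ − P₂V₂)/(γ−1).
W_by = (588000×0.00693 − 4.947×10^7×0.000485) / (2/3) = -29880 J.

W ≈ -29.9 kJ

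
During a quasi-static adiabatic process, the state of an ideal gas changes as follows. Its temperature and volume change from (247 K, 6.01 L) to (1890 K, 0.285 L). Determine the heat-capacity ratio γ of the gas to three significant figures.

TV^(γ−1) = const ⇒ γ − 1 = ln(T₂/T₁) / ln(V₁/V₂).
γ = 1 + ln(1890/247) / ln(6.01/0.285) = 1.667.

γ ≈ 1.67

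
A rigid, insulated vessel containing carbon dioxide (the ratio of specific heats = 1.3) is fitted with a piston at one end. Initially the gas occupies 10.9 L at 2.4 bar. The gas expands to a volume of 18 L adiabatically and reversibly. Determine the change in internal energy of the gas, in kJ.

ΔU ≈ -1.22 kJ

P₂ = P₁(V₁/V₂)^γ = 2.4×(10.9/18)^(1.3) = 1.25 bar.
For a reversible adiabat, W_by_gas = (P₁V₁ − P₂V₂)/(γ−1).
W_by = (240000×0.0109 − 125000×0.018) / (0.3) = 1218 J.
Q = 0 ⇒ ΔU = −W_by = -1218 J.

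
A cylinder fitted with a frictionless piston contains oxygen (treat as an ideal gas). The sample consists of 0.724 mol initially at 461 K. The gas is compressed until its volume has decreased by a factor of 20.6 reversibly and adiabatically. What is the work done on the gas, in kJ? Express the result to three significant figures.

Adiabatic: T₁V₁^(γ−1) = T₂V₂^(γ−1) ⇒ T₂ = T₁ (V₁/V₂)^(γ−1).
γ = 7/5 for a diatomic ideal gas, so γ−1 = 2/5.
T₂ = 461 × 20.6^(2/5) = 1546 K.
Q = 0, so ΔU = W_on_gas = nCᵥΔT with Cᵥ = R/(γ−1) = 20.79 J/(mol·K).
ΔU = 0.724 × 20.79 × (1546 − 461) = 16330 J.

W ≈ 16.3 kJ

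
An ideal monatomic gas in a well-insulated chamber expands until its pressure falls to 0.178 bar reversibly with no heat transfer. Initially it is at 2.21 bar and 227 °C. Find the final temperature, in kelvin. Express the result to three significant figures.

T₂ ≈ 183 K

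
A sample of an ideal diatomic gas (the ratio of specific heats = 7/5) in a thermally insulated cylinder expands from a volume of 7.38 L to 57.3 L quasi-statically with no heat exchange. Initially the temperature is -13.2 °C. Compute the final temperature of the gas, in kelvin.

For a reversible adiabat TV^(γ−1) is constant, so T₂ = T₁ (V₁/V₂)^(γ−1).
T₁ = -13.2 °C = 259.9 K.
T₂ = 259.9 × (7.38/57.3)^(2/5) = 114.5 K.

T₂ ≈ 115 K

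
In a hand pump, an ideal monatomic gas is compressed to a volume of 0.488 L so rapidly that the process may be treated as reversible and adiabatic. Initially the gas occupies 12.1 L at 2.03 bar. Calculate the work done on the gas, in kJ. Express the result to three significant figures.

W ≈ 27.6 kJ

γ = 5/3 for a monatomic ideal gas.
P₂ = P₁(V₁/V₂)^γ = 2.03×(12.1/0.488)^(5/3) = 428 bar.
For a reversible adiabat, W_by_gas = (P₁V₁ − P₂V₂)/(γ−1).
W_by = (203000×0.0121 − 4.28×10^7×0.000488) / (2/3) = -27640 J.
W_on_gas = −W_by = 27640 J.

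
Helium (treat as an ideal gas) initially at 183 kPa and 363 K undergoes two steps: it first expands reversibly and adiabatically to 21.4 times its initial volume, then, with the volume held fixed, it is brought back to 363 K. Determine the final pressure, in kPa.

P₃ ≈ 8.55 kPa

For a monatomic ideal gas γ = 5/3.
Adiabatic step (PV^γ = const): P₂ = 183×(1/21.4)^(5/3) = 1.109 kPa; T₂ = 363×(1/21.4)^(2/3) = 47.09 K.
Isochoric: P₃ = P₂(T₃/T₂) = 1.109 × (363/47.09) = 8.551 kPa.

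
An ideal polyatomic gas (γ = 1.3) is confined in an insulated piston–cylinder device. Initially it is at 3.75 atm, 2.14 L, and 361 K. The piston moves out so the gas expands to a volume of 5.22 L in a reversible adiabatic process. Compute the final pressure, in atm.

P₂ ≈ 1.18 atm

Since PV^γ is constant along a reversible adiabat, P₂ = P₁ (V₁/V₂)^γ.
P₂ = 3.75 × (2.14/5.22)^(1.3) = 1.177 atm.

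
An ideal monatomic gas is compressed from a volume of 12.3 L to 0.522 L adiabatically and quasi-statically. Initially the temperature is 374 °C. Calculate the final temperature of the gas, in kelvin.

For a reversible adiabat TV^(γ−1) is constant, so T₂ = T₁ (V₁/V₂)^(γ−1).
For a monatomic ideal gas γ = 5/3, so γ−1 = 2/3.
T₁ = 374 °C = 647.1 K.
T₂ = 647.1 × (12.3/0.522)^(2/3) = 5319 K.

T₂ ≈ 5320 K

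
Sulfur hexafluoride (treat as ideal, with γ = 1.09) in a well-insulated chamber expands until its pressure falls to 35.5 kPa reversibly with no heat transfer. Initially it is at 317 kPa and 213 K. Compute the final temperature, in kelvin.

Adiabatic: T₂/T₁ = (P₂/P₁)^((γ−1)/γ).
T₂ = 213 × (35.5/317)^(0.0826) = 177.8 K.

T₂ ≈ 178 K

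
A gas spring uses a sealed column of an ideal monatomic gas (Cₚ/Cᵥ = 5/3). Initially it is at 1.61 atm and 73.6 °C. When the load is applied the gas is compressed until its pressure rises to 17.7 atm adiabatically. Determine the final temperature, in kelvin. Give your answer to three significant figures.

T₂ ≈ 905 K

Adiabatic: T₂/T₁ = (P₂/P₁)^((γ−1)/γ).
T₁ = 73.6 °C = 346.8 K.
T₂ = 346.8 × (17.7/1.61)^(2/5) = 904.6 K.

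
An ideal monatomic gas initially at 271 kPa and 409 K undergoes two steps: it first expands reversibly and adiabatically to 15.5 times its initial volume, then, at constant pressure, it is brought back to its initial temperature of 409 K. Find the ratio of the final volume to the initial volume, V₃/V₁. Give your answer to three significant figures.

For a monatomic ideal gas γ = 5/3.
Adiabatic step: V₂/V₁ = 15.5; T₂ = T₁·(1/15.5)^(2/3) = 65.79 K.
Isobaric step: V₃/V₂ = T₃/T₂ = 409/65.79.
V₃/V₁ = (V₂/V₁)(V₃/V₂) = 15.5 × (409/65.79) = 96.36.

V₃/V₁ ≈ 96.4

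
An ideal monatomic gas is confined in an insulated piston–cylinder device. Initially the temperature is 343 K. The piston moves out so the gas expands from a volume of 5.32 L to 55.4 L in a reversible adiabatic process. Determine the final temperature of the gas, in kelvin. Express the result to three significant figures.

T₂ ≈ 71.9 K

Adiabatic: T₁V₁^(γ−1) = T₂V₂^(γ−1) ⇒ T₂ = T₁ (V₁/V₂)^(γ−1).
For a monatomic ideal gas γ = 5/3, so γ−1 = 2/3.
T₂ = 343 × (5.32/55.4)^(2/3) = 71.93 K.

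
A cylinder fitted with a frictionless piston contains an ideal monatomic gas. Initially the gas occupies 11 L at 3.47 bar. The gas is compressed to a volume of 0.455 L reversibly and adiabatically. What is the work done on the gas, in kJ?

W ≈ 42.1 kJ

γ = 5/3 for a monatomic ideal gas.
P₂ = P₁(V₁/V₂)^γ = 3.47×(11/0.455)^(5/3) = 701.4 bar.
For a reversible adiabat, W_by_gas = (P₁V₁ − P₂V₂)/(γ−1).
W_by = (347000×0.011 − 7.014×10^7×0.000455) / (2/3) = -42140 J.
W_on_gas = −W_by = 42140 J.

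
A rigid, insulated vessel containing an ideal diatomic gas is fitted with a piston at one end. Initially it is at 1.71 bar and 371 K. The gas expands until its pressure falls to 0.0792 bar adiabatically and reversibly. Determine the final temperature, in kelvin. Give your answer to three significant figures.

T₂ ≈ 154 K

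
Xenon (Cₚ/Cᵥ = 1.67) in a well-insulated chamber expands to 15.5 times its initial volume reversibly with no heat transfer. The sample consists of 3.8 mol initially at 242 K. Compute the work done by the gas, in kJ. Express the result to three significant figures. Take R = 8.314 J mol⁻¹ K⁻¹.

For a reversible adiabat TV^(γ−1) is constant, so T₂ = T₁ (V₁/V₂)^(γ−1).
T₂ = 242 × (1/15.5)^(0.67) = 38.57 K.
Q = 0, so ΔU = W_on_gas = nCᵥΔT with Cᵥ = R/(γ−1) = 12.41 J/(mol·K).
ΔU = 3.8 × 12.41 × (38.57 − 242) = -9592 J.
Work done by the gas = −ΔU = 9592 J.

W ≈ 9.59 kJ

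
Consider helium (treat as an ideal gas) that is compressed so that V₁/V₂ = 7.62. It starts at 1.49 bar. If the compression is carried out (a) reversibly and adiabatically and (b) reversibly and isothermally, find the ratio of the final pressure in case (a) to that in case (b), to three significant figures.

P_adiabatic / P_isothermal ≈ 3.87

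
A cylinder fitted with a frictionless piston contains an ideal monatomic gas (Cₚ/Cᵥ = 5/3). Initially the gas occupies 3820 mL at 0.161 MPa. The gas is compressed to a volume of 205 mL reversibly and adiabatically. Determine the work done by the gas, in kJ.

W ≈ -5.56 kJ

P₂ = P₁(V₁/V₂)^γ = 0.161×(3820/205)^(5/3) = 21.09 MPa.
For a reversible adiabat, W_by_gas = (P₁V₁ − P₂V₂)/(γ−1).
W_by = (161000×0.00382 − 2.109×10^7×0.000205) / (2/3) = -5562 J.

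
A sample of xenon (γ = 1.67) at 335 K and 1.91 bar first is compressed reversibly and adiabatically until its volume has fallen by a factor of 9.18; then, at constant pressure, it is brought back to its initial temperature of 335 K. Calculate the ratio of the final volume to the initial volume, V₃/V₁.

V₃/V₁ ≈ 0.0247

Adiabatic step: V₂/V₁ = 0.1089; T₂ = T₁·9.18^(0.67) = 1480 K.
Isobaric step: V₃/V₂ = T₃/T₂ = 335/1480.
V₃/V₁ = (V₂/V₁)(V₃/V₂) = 0.1089 × (335/1480) = 0.02466.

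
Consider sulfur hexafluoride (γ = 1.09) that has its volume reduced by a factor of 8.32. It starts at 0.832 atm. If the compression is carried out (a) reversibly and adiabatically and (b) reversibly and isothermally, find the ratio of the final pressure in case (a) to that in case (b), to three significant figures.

P_adiabatic / P_isothermal ≈ 1.21

Isothermal: P_b = P₁(V₁/V₂) = 0.832×8.32.
Adiabatic: P_a = P₁(V₁/V₂)^γ = 0.832×8.32^(1.09).
P_a/P_b = (V₁/V₂)^(γ−1) = 8.32^(0.09) = 1.21.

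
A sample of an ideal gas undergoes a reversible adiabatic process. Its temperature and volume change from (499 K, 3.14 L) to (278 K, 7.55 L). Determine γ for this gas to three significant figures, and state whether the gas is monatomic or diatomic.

TV^(γ−1) = const ⇒ γ − 1 = ln(T₂/T₁) / ln(V₁/V₂).
γ = 1 + ln(278/499) / ln(3.14/7.55) = 1.667.
γ ≈ 1.67 is close to 5/3, so the gas is monatomic.

γ ≈ 1.67; monatomic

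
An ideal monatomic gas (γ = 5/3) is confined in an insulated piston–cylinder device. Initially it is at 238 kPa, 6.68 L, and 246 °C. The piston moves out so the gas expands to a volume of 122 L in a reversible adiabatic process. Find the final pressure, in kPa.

P₂ ≈ 1.88 kPa

Adiabatic: P₁V₁^γ = P₂V₂^γ ⇒ P₂ = P₁ (V₁/V₂)^γ.
P₂ = 238 × (6.68/122)^(5/3) = 1.879 kPa.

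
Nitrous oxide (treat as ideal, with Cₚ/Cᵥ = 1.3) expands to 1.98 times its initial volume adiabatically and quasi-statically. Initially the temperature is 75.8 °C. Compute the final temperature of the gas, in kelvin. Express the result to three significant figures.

Adiabatic: T₁V₁^(γ−1) = T₂V₂^(γ−1) ⇒ T₂ = T₁ (V₁/V₂)^(γ−1).
T₁ = 75.8 °C = 348.9 K.
T₂ = 348.9 × (1/1.98)^(0.3) = 284.3 K.

T₂ ≈ 284 K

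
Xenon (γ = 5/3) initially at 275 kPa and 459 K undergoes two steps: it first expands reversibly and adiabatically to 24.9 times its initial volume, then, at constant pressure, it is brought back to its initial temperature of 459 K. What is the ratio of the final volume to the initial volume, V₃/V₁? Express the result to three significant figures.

Adiabatic step: V₂/V₁ = 24.9; T₂ = T₁·(1/24.9)^(2/3) = 53.83 K.
Isobaric step: V₃/V₂ = T₃/T₂ = 459/53.83.
V₃/V₁ = (V₂/V₁)(V₃/V₂) = 24.9 × (459/53.83) = 212.3.

V₃/V₁ ≈ 212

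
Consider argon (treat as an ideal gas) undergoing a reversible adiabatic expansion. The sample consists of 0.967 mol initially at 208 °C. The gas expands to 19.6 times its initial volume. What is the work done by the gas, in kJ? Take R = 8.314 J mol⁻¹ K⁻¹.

Adiabatic: T₁V₁^(γ−1) = T₂V₂^(γ−1) ⇒ T₂ = T₁ (V₁/V₂)^(γ−1).
γ = 5/3 for a monatomic ideal gas, so γ−1 = 2/3.
T₁ = 208 °C = 481.1 K.
T₂ = 481.1 × (1/19.6)^(2/3) = 66.19 K.
Q = 0, so ΔU = W_on_gas = nCᵥΔT with Cᵥ = R/(γ−1) = 12.47 J/(mol·K).
ΔU = 0.967 × 12.47 × (66.19 − 481.1) = -5004 J.
Work done by the gas = −ΔU = 5004 J.

W ≈ 5.00 kJ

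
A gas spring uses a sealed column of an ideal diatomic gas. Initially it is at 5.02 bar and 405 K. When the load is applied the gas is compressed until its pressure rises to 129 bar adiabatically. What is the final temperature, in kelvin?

Adiabatic: T₂/T₁ = (P₂/P₁)^((γ−1)/γ).
For a diatomic ideal gas γ = 7/5, so (γ−1)/γ = 2/7.
T₂ = 405 × (129/5.02)^(2/7) = 1024 K.

T₂ ≈ 1020 K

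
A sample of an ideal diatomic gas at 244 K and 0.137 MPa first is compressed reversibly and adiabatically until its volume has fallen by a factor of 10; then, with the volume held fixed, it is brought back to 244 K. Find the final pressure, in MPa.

For a diatomic ideal gas γ = 7/5.
Adiabatic step (PV^γ = const): P₂ = 0.137×10^(7/5) = 3.441 MPa; T₂ = 244×10^(2/5) = 612.9 K.
Isochoric: P₃ = P₂(T₃/T₂) = 3.441 × (244/612.9) = 1.37 MPa.

P₃ ≈ 1.37 MPa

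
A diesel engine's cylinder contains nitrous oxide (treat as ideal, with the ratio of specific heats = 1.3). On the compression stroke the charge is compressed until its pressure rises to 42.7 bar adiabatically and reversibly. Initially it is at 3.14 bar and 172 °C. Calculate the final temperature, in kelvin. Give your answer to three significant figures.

T₂ ≈ 813 K

Along an adiabat T P^((1−γ)/γ) is constant, so T₂ = T₁ (P₂/P₁)^((γ−1)/γ).
T₁ = 172 °C = 445.1 K.
T₂ = 445.1 × (42.7/3.14)^(0.231) = 813 K.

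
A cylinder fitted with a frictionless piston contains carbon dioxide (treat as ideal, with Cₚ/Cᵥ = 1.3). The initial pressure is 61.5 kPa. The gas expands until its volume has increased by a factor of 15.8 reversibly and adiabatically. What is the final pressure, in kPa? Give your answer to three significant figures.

Since PV^γ is constant along a reversible adiabat, P₂ = P₁ (V₁/V₂)^γ.
P₂ = 61.5 × (1/15.8)^(1.3) = 1.701 kPa.

P₂ ≈ 1.70 kPa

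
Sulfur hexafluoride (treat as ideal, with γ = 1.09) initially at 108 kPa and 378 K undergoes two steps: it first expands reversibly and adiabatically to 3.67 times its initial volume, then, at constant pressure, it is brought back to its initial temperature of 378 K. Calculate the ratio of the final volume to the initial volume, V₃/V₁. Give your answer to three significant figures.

V₃/V₁ ≈ 4.13

Adiabatic step: V₂/V₁ = 3.67; T₂ = T₁·(1/3.67)^(0.09) = 336.3 K.
Isobaric step: V₃/V₂ = T₃/T₂ = 378/336.3.
V₃/V₁ = (V₂/V₁)(V₃/V₂) = 3.67 × (378/336.3) = 4.126.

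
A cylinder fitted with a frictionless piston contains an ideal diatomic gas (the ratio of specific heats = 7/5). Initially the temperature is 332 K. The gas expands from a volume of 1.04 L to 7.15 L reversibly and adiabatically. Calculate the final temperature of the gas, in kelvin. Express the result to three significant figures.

T₂ ≈ 154 K

Adiabatic: T₁V₁^(γ−1) = T₂V₂^(γ−1) ⇒ T₂ = T₁ (V₁/V₂)^(γ−1).
T₂ = 332 × (1.04/7.15)^(2/5) = 153.5 K.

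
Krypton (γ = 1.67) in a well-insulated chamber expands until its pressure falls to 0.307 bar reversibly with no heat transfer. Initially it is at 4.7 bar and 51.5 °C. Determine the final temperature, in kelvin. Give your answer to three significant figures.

T₂ ≈ 109 K

Along an adiabat T P^((1−γ)/γ) is constant, so T₂ = T₁ (P₂/P₁)^((γ−1)/γ).
T₁ = 51.5 °C = 324.6 K.
T₂ = 324.6 × (0.307/4.7)^(0.401) = 108.6 K.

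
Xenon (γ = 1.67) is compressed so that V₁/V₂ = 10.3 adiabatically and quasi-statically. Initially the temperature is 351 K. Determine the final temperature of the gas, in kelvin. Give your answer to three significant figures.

Adiabatic: T₁V₁^(γ−1) = T₂V₂^(γ−1) ⇒ T₂ = T₁ (V₁/V₂)^(γ−1).
T₂ = 351 × 10.3^(0.67) = 1675 K.

T₂ ≈ 1670 K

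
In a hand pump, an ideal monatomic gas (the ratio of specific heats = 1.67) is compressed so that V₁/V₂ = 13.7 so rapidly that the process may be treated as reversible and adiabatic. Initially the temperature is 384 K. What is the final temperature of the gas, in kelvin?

T₂ ≈ 2220 K

For a reversible adiabat TV^(γ−1) is constant, so T₂ = T₁ (V₁/V₂)^(γ−1).
T₂ = 384 × 13.7^(0.67) = 2218 K.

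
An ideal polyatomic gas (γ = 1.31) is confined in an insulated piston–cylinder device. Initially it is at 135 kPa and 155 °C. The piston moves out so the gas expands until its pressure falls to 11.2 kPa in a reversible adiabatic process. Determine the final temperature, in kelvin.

Adiabatic: T₂/T₁ = (P₂/P₁)^((γ−1)/γ).
T₁ = 155 °C = 428.1 K.
T₂ = 428.1 × (11.2/135)^(0.237) = 237.6 K.

T₂ ≈ 238 K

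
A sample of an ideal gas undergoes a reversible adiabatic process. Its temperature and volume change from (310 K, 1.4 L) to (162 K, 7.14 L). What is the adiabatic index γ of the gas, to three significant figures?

γ ≈ 1.40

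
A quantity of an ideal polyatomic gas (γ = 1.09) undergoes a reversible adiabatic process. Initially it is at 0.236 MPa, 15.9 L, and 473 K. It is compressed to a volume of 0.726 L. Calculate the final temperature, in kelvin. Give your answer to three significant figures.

T₂ ≈ 624 K

Adiabatic: T₁V₁^(γ−1) = T₂V₂^(γ−1) ⇒ T₂ = T₁ (V₁/V₂)^(γ−1).
T₂ = 473 × (15.9/0.726)^(0.09) = 624.5 K.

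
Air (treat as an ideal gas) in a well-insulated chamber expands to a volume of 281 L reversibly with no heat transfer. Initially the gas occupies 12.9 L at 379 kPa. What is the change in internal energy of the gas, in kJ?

γ = 7/5 for a diatomic ideal gas.
P₂ = P₁(V₁/V₂)^γ = 379×(12.9/281)^(7/5) = 5.073 kPa.
For a reversible adiabat, W_by_gas = (P₁V₁ − P₂V₂)/(γ−1).
W_by = (379000×0.0129 − 5073×0.281) / (2/5) = 8659 J.
Q = 0 ⇒ ΔU = −W_by = -8659 J.

ΔU ≈ -8.66 kJ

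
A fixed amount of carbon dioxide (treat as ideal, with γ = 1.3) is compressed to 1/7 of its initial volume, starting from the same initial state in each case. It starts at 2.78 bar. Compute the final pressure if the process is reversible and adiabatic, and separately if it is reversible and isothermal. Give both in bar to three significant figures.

adiabatic: 34.9 bar; isothermal: 19.5 bar

Isothermal: P₂ = P₁(V₁/V₂) = 2.78×7 = 19.46 bar.
Adiabatic: P₂ = P₁(V₁/V₂)^γ = 2.78×7^(1.3) = 34.89 bar.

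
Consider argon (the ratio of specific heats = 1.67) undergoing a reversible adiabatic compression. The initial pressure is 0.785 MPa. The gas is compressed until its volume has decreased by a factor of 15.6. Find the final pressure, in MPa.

P₂ ≈ 77.2 MPa

Since PV^γ is constant along a reversible adiabat, P₂ = P₁ (V₁/V₂)^γ.
P₂ = 0.785 × 15.6^(1.67) = 77.16 MPa.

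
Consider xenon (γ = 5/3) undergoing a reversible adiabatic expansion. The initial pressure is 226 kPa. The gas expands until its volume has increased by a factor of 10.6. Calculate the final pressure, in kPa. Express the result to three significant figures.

P₂ ≈ 4.42 kPa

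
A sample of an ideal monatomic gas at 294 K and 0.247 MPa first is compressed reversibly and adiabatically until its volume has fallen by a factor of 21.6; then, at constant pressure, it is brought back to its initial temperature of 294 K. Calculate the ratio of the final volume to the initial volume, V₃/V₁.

V₃/V₁ ≈ 0.00597

For a monatomic ideal gas γ = 5/3.
Adiabatic step: V₂/V₁ = 0.0463; T₂ = T₁·21.6^(2/3) = 2280 K.
Isobaric step: V₃/V₂ = T₃/T₂ = 294/2280.
V₃/V₁ = (V₂/V₁)(V₃/V₂) = 0.0463 × (294/2280) = 0.005969.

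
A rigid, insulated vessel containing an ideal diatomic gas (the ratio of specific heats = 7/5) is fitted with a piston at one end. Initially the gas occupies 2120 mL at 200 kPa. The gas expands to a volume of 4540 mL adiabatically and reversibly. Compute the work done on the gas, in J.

W ≈ -278 J

P₂ = P₁(V₁/V₂)^γ = 200×(2120/4540)^(7/5) = 68.87 kPa.
For a reversible adiabat, W_by_gas = (P₁V₁ − P₂V₂)/(γ−1).
W_by = (200000×0.00212 − 68870×0.00454) / (2/5) = 278.3 J.
W_on_gas = −W_by = -278.3 J.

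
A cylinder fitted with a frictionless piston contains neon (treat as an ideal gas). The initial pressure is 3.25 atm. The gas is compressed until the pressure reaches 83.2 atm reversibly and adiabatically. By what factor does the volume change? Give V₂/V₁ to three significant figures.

V₂/V₁ ≈ 0.143

From PV^γ = const, V₂/V₁ = (P₁/P₂)^(1/γ).
For a monatomic ideal gas γ = 5/3.
V₂/V₁ = (3.25/83.2)^(3/5) = 0.1429.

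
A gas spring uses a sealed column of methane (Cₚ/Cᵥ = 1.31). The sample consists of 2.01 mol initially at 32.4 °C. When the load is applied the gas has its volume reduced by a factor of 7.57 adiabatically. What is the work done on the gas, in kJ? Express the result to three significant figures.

W ≈ 14.4 kJ

Adiabatic: T₁V₁^(γ−1) = T₂V₂^(γ−1) ⇒ T₂ = T₁ (V₁/V₂)^(γ−1).
T₁ = 32.4 °C = 305.5 K.
T₂ = 305.5 × 7.57^(0.31) = 572.3 K.
Q = 0, so ΔU = W_on_gas = nCᵥΔT with Cᵥ = R/(γ−1) = 26.82 J/(mol·K).
ΔU = 2.01 × 26.82 × (572.3 − 305.5) = 14380 J.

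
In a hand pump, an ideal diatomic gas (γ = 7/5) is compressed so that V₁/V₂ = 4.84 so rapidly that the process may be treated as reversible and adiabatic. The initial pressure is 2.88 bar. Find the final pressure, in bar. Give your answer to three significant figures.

Since PV^γ is constant along a reversible adiabat, P₂ = P₁ (V₁/V₂)^γ.
P₂ = 2.88 × 4.84^(7/5) = 26.19 bar.

P₂ ≈ 26.2 bar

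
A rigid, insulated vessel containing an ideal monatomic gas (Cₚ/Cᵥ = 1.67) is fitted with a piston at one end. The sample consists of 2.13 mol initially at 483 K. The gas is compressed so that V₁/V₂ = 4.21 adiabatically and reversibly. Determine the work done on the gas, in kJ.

W ≈ 20.7 kJ

Adiabatic: T₁V₁^(γ−1) = T₂V₂^(γ−1) ⇒ T₂ = T₁ (V₁/V₂)^(γ−1).
T₂ = 483 × 4.21^(0.67) = 1265 K.
Q = 0, so ΔU = W_on_gas = nCᵥΔT with Cᵥ = R/(γ−1) = 12.41 J/(mol·K).
ΔU = 2.13 × 12.41 × (1265 − 483) = 20680 J.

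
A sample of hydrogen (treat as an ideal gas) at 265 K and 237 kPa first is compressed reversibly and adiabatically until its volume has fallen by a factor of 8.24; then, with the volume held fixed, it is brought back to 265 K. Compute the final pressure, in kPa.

P₃ ≈ 1950 kPa

For a diatomic ideal gas γ = 7/5.
Adiabatic step (PV^γ = const): P₂ = 237×8.24^(7/5) = 4540 kPa; T₂ = 265×8.24^(2/5) = 616.1 K.
Isochoric: P₃ = P₂(T₃/T₂) = 4540 × (265/616.1) = 1953 kPa.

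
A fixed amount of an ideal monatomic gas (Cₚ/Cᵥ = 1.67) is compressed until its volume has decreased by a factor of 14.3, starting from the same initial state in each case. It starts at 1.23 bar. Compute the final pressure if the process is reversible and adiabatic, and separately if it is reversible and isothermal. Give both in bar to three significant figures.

Isothermal: P₂ = P₁(V₁/V₂) = 1.23×14.3 = 17.59 bar.
Adiabatic: P₂ = P₁(V₁/V₂)^γ = 1.23×14.3^(1.67) = 104.5 bar.

adiabatic: 105 bar; isothermal: 17.6 bar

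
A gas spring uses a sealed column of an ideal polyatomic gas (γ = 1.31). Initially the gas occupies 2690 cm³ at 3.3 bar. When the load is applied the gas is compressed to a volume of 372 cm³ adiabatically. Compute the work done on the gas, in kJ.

W ≈ 2.42 kJ

P₂ = P₁(V₁/V₂)^γ = 3.3×(2690/372)^(1.31) = 44.06 bar.
For a reversible adiabat, W_by_gas = (P₁V₁ − P₂V₂)/(γ−1).
W_by = (330000×0.00269 − 4.406×10^6×0.000372) / (0.31) = -2424 J.
W_on_gas = −W_by = 2424 J.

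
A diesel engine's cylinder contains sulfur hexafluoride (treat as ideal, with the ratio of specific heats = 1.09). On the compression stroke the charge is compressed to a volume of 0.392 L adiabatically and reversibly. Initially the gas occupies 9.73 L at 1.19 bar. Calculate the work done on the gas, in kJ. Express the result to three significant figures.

P₂ = P₁(V₁/V₂)^γ = 1.19×(9.73/0.392)^(1.09) = 39.44 bar.
For a reversible adiabat, W_by_gas = (P₁V₁ − P₂V₂)/(γ−1).
W_by = (119000×0.00973 − 3.944×10^6×0.000392) / (0.09) = -4312 J.
W_on_gas = −W_by = 4312 J.

W ≈ 4.31 kJ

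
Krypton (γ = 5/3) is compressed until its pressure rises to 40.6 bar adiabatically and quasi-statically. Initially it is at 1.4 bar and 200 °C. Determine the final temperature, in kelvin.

T₂ ≈ 1820 K

Adiabatic: T₂/T₁ = (P₂/P₁)^((γ−1)/γ).
T₁ = 200 °C = 473.1 K.
T₂ = 473.1 × (40.6/1.4)^(2/5) = 1820 K.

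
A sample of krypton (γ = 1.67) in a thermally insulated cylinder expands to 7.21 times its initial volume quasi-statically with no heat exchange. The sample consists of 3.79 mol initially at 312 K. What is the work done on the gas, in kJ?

Adiabatic: T₁V₁^(γ−1) = T₂V₂^(γ−1) ⇒ T₂ = T₁ (V₁/V₂)^(γ−1).
T₂ = 312 × (1/7.21)^(0.67) = 83.05 K.
Q = 0, so ΔU = W_on_gas = nCᵥΔT with Cᵥ = R/(γ−1) = 12.41 J/(mol·K).
ΔU = 3.79 × 12.41 × (83.05 − 312) = -10770 J.

W ≈ -10.8 kJ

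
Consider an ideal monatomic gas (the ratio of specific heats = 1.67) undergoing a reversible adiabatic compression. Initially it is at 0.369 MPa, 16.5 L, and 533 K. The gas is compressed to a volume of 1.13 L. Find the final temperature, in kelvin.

T₂ ≈ 3210 K

For a reversible adiabat TV^(γ−1) is constant, so T₂ = T₁ (V₁/V₂)^(γ−1).
T₂ = 533 × (16.5/1.13)^(0.67) = 3213 K.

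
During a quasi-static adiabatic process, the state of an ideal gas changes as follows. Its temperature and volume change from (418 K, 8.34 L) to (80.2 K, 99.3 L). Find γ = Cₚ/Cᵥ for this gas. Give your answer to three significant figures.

TV^(γ−1) = const ⇒ γ − 1 = ln(T₂/T₁) / ln(V₁/V₂).
γ = 1 + ln(80.2/418) / ln(8.34/99.3) = 1.666.

γ ≈ 1.67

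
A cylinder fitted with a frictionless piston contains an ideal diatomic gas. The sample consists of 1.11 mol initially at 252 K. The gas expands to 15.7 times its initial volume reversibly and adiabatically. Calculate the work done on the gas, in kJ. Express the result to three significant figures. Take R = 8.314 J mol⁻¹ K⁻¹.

For a reversible adiabat TV^(γ−1) is constant, so T₂ = T₁ (V₁/V₂)^(γ−1).
γ = 7/5 for a diatomic ideal gas, so γ−1 = 2/5.
T₂ = 252 × (1/15.7)^(2/5) = 83.76 K.
Q = 0, so ΔU = W_on_gas = nCᵥΔT with Cᵥ = R/(γ−1) = 20.79 J/(mol·K).
ΔU = 1.11 × 20.79 × (83.76 − 252) = -3882 J.

W ≈ -3.88 kJ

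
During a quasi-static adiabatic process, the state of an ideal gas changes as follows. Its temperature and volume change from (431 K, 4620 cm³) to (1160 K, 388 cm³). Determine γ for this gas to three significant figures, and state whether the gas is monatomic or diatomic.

γ ≈ 1.40; diatomic

TV^(γ−1) = const ⇒ γ − 1 = ln(T₂/T₁) / ln(V₁/V₂).
γ = 1 + ln(1160/431) / ln(4620/388) = 1.4.
γ ≈ 1.40 is close to 7/5, so the gas is diatomic.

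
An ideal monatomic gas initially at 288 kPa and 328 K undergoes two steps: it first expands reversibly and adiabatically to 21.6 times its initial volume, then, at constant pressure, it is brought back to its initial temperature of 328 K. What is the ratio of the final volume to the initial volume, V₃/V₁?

V₃/V₁ ≈ 168

For a monatomic ideal gas γ = 5/3.
Adiabatic step: V₂/V₁ = 21.6; T₂ = T₁·(1/21.6)^(2/3) = 42.29 K.
Isobaric step: V₃/V₂ = T₃/T₂ = 328/42.29.
V₃/V₁ = (V₂/V₁)(V₃/V₂) = 21.6 × (328/42.29) = 167.5.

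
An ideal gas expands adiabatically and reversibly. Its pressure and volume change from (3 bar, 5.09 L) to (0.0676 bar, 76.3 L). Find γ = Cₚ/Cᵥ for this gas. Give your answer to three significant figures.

PV^γ = const ⇒ γ = ln(P₂/P₁) / ln(V₁/V₂).
γ = ln(0.0676/3) / ln(5.09/76.3) = 1.401.

γ ≈ 1.40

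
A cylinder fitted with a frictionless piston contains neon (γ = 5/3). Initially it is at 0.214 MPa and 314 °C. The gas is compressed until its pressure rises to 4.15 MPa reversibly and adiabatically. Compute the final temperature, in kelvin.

T₂ ≈ 1920 K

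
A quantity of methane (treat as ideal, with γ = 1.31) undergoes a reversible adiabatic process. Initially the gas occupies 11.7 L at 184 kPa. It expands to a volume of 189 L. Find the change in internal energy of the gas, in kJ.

P₂ = P₁(V₁/V₂)^γ = 184×(11.7/189)^(1.31) = 4.808 kPa.
For a reversible adiabat, W_by_gas = (P₁V₁ − P₂V₂)/(γ−1).
W_by = (184000×0.0117 − 4808×0.189) / (0.31) = 4013 J.
Q = 0 ⇒ ΔU = −W_by = -4013 J.

ΔU ≈ -4.01 kJ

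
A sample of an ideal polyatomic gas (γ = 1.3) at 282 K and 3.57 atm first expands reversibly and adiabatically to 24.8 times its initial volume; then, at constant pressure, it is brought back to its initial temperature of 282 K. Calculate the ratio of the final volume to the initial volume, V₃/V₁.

V₃/V₁ ≈ 65.0

Adiabatic step: V₂/V₁ = 24.8; T₂ = T₁·(1/24.8)^(0.3) = 107.6 K.
Isobaric step: V₃/V₂ = T₃/T₂ = 282/107.6.
V₃/V₁ = (V₂/V₁)(V₃/V₂) = 24.8 × (282/107.6) = 64.98.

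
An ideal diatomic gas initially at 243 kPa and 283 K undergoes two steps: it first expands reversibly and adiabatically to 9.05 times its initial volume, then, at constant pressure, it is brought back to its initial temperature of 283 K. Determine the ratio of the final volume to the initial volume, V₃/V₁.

For a diatomic ideal gas γ = 7/5.
Adiabatic step: V₂/V₁ = 9.05; T₂ = T₁·(1/9.05)^(2/5) = 117.3 K.
Isobaric step: V₃/V₂ = T₃/T₂ = 283/117.3.
V₃/V₁ = (V₂/V₁)(V₃/V₂) = 9.05 × (283/117.3) = 21.84.

V₃/V₁ ≈ 21.8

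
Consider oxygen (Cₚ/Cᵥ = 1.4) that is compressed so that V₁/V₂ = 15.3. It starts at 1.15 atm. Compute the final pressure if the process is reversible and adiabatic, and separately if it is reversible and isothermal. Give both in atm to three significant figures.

Isothermal: P₂ = P₁(V₁/V₂) = 1.15×15.3 = 17.59 atm.
Adiabatic: P₂ = P₁(V₁/V₂)^γ = 1.15×15.3^(1.4) = 52.39 atm.

adiabatic: 52.4 atm; isothermal: 17.6 atm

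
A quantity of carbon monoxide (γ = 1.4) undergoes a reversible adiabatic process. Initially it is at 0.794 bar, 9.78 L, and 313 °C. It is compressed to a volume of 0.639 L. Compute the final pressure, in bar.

Since PV^γ is constant along a reversible adiabat, P₂ = P₁ (V₁/V₂)^γ.
P₂ = 0.794 × (9.78/0.639)^(1.4) = 36.19 bar.

P₂ ≈ 36.2 bar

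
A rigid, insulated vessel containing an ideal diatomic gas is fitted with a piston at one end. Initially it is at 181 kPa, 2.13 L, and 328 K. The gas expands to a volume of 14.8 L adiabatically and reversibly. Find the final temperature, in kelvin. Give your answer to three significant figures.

For a reversible adiabat TV^(γ−1) is constant, so T₂ = T₁ (V₁/V₂)^(γ−1).
γ = 7/5 for a diatomic ideal gas.
T₂ = 328 × (2.13/14.8)^(2/5) = 151.1 K.

T₂ ≈ 151 K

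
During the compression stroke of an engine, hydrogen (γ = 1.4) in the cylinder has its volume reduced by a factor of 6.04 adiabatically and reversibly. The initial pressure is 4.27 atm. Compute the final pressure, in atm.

Adiabatic: P₁V₁^γ = P₂V₂^γ ⇒ P₂ = P₁ (V₁/V₂)^γ.
P₂ = 4.27 × 6.04^(1.4) = 52.95 atm.

P₂ ≈ 53.0 atm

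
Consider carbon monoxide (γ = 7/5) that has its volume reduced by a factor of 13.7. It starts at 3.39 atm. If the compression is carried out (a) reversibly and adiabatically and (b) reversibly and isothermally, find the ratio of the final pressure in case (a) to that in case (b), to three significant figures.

Isothermal: P_b = P₁(V₁/V₂) = 3.39×13.7.
Adiabatic: P_a = P₁(V₁/V₂)^γ = 3.39×13.7^(7/5).
P_a/P_b = (V₁/V₂)^(γ−1) = 13.7^(2/5) = 2.849.

P_adiabatic / P_isothermal ≈ 2.85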